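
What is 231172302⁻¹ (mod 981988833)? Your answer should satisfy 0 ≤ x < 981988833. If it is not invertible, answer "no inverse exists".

Compute gcd(231172302, 981988833):
981988833 = 4*231172302 + 57299625
231172302 = 4*57299625 + 1973802
57299625 = 29*1973802 + 59367
1973802 = 33*59367 + 14691
59367 = 4*14691 + 603
14691 = 24*603 + 219
603 = 2*219 + 165
219 = 1*165 + 54
165 = 3*54 + 3
54 = 18*3 + 0
The gcd is 3, not 1, hence no inverse exists.

no inverse exists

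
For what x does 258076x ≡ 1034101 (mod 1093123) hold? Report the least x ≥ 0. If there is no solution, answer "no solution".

First find gcd(258076, 1093123):
1093123 = 4*258076 + 60819
258076 = 4*60819 + 14800
60819 = 4*14800 + 1619
14800 = 9*1619 + 229
1619 = 7*229 + 16
229 = 14*16 + 5
16 = 3*5 + 1
5 = 5*1 + 0
gcd = 1, so a unique solution mod 1093123 exists.
Back-substitute for the Bézout coefficients:
1 = 16 − 3·5
1 = −3·229 + 43·16
1 = 43·1619 − 304·229
1 = −304·14800 + 2779·1619
1 = 2779·60819 − 11420·14800
1 = −11420·258076 + 48459·60819
1 = 48459·1093123 − 205256·258076
So 258076·(-205256) ≡ 1 (mod 1093123), giving 258076⁻¹ ≡ 887867.
x ≡ 258076⁻¹·1034101 ≡ 887867·1034101 ≡ 630546 (mod 1093123).

630546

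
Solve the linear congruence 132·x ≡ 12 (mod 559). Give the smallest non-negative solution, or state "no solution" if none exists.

305

First find gcd(132, 559):
559 = 4·132 + 31
132 = 4·31 + 8
31 = 3·8 + 7
8 = 1·7 + 1
7 = 7·1 + 0
gcd = 1, so a unique solution mod 559 exists.
Back-substitute for the Bézout coefficients:
1 = 8 − 7
1 = −31 + 4·8
1 = 4·132 − 17·31
1 = −17·559 + 72·132
So 132·(72) ≡ 1 (mod 559), giving 132⁻¹ ≡ 72.
x ≡ 132⁻¹·12 ≡ 72·12 ≡ 305 (mod 559).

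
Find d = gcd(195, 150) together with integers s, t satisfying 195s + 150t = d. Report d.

15

Repeated division:
195 = 1·150 + 45
150 = 3·45 + 15
45 = 3·15 + 0
gcd(195, 150) = 15.
Working backward:
15 = 150 − 3·45
15 = −3·195 + 4·150
So 15 = (-3)·195 + (4)·150.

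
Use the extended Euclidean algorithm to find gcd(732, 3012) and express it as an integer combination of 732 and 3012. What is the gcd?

12

Euclidean algorithm:
3012 = 4*732 + 84
732 = 8*84 + 60
84 = 1*60 + 24
60 = 2*24 + 12
24 = 2*12 + 0
gcd(732, 3012) = 12.
Express as a combination:
12 = 60 − 2·24
12 = −2·84 + 3·60
12 = 3·732 − 26·84
12 = −26·3012 + 107·732
So 12 = (-26)·3012 + (107)·732.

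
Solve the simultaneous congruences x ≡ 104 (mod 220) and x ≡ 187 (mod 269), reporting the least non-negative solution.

35964

Write x = 104 + 220·k. Then 220·k ≡ 187 − 104 ≡ 83 (mod 269).
Need 220⁻¹ mod 269. Extended Euclid on (269, 220):
269 = 1×220 + 49
220 = 4×49 + 24
49 = 2×24 + 1
24 = 24×1 + 0
Back-substitute:
1 = 49 − 2·24
1 = −2·220 + 9·49
1 = 9·269 − 11·220
220⁻¹ ≡ 258 (mod 269), so k ≡ 258·83 ≡ 163 (mod 269).
x = 104 + 220·163 = 35964.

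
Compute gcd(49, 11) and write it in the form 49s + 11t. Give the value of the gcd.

1

Repeated division:
49 = 4·11 + 5
11 = 2·5 + 1
5 = 5·1 + 0
gcd(49, 11) = 1.
Working backward:
1 = 11 − 2·5
1 = −2·49 + 9·11
So 1 = (-2)·49 + (9)·11.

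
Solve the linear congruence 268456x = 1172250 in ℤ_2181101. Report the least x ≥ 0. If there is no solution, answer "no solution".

1428555

First find gcd(268456, 2181101):
2181101 = 8×268456 + 33453
268456 = 8×33453 + 832
33453 = 40×832 + 173
832 = 4×173 + 140
173 = 1×140 + 33
140 = 4×33 + 8
33 = 4×8 + 1
8 = 8×1 + 0
gcd = 1, so a unique solution mod 2181101 exists.
Back-substitute for the Bézout coefficients:
1 = 33 − 4·8
1 = −4·140 + 17·33
1 = 17·173 − 21·140
1 = −21·832 + 101·173
1 = 101·33453 − 4061·832
1 = −4061·268456 + 32589·33453
1 = 32589·2181101 − 264773·268456
So 268456·(-264773) ≡ 1 (mod 2181101), giving 268456⁻¹ ≡ 1916328.
x ≡ 268456⁻¹·1172250 ≡ 1916328·1172250 ≡ 1428555 (mod 2181101).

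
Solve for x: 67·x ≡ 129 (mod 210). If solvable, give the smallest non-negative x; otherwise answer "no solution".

27

First find gcd(67, 210):
210 = 3·67 + 9
67 = 7·9 + 4
9 = 2·4 + 1
4 = 4·1 + 0
gcd = 1, so a unique solution mod 210 exists.
Back-substitute for the Bézout coefficients:
1 = 9 − 2·4
1 = −2·67 + 15·9
1 = 15·210 − 47·67
So 67·(-47) ≡ 1 (mod 210), giving 67⁻¹ ≡ 163.
x ≡ 67⁻¹·129 ≡ 163·129 ≡ 27 (mod 210).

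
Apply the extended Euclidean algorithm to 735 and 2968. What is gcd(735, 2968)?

Repeated division:
2968 = 4*735 + 28
735 = 26*28 + 7
28 = 4*7 + 0
gcd(735, 2968) = 7.
Working backward:
7 = 735 − 26·28
7 = −26·2968 + 105·735
So 7 = (-26)·2968 + (105)·735.

7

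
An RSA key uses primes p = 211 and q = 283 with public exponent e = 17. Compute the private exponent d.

φ(n) = (p−1)(q−1) = 210·282 = 59220.
Need d with 17·d ≡ 1 (mod 59220). Apply the extended Euclidean algorithm:
59220 = 3483*17 + 9
17 = 1*9 + 8
9 = 1*8 + 1
8 = 8*1 + 0
Back-substitute:
1 = 9 − 8
1 = −17 + 2·9
1 = 2·59220 − 6967·17
So 17·(-6967) ≡ 1 (mod 59220), hence d ≡ -6967 ≡ 52253 (mod 59220).

52253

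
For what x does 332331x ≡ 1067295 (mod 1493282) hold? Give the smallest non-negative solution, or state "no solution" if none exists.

688781

First find gcd(332331, 1493282):
1493282 = 4*332331 + 163958
332331 = 2*163958 + 4415
163958 = 37*4415 + 603
4415 = 7*603 + 194
603 = 3*194 + 21
194 = 9*21 + 5
21 = 4*5 + 1
5 = 5*1 + 0
gcd = 1, so a unique solution mod 1493282 exists.
Back-substitute for the Bézout coefficients:
1 = 21 − 4·5
1 = −4·194 + 37·21
1 = 37·603 − 115·194
1 = −115·4415 + 842·603
1 = 842·163958 − 31269·4415
1 = −31269·332331 + 63380·163958
1 = 63380·1493282 − 284789·332331
So 332331·(-284789) ≡ 1 (mod 1493282), giving 332331⁻¹ ≡ 1208493.
x ≡ 332331⁻¹·1067295 ≡ 1208493·1067295 ≡ 688781 (mod 1493282).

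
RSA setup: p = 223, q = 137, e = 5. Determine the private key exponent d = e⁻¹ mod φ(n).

φ(n) = (p−1)(q−1) = 222·136 = 30192.
Need d with 5·d ≡ 1 (mod 30192). Apply the extended Euclidean algorithm:
30192 = 6038*5 + 2
5 = 2*2 + 1
2 = 2*1 + 0
Back-substitute:
1 = 5 − 2·2
1 = −2·30192 + 12077·5
So 5·12077 ≡ 1 (mod 30192), hence d = 12077.

12077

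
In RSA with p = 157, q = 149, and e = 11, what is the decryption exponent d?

φ(n) = (p−1)(q−1) = 156·148 = 23088.
Need d with 11·d ≡ 1 (mod 23088). Apply the extended Euclidean algorithm:
23088 = 2098×11 + 10
11 = 1×10 + 1
10 = 10×1 + 0
Back-substitute:
1 = 11 − 10
1 = −23088 + 2099·11
So 11·2099 ≡ 1 (mod 23088), hence d = 2099.

2099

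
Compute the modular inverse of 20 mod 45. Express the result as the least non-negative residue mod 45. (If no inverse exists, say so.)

Euclidean algorithm on 45, 20:
45 = 2*20 + 5
20 = 4*5 + 0
The gcd is 5, not 1, hence no inverse exists.

no inverse exists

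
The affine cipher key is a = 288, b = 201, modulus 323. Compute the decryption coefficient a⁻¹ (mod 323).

203

Run Euclid on (323, 288):
323 = 1·288 + 35
288 = 8·35 + 8
35 = 4·8 + 3
8 = 2·3 + 2
3 = 1·2 + 1
2 = 2·1 + 0
gcd = 1, so the inverse exists. Back-substitute:
1 = 3 − 2
1 = −8 + 3·3
1 = 3·35 − 13·8
1 = −13·288 + 107·35
1 = 107·323 − 120·288
Hence 288⁻¹ ≡ -120 ≡ 203 (mod 323).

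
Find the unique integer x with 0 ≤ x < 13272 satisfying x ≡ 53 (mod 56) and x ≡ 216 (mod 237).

Write x = 53 + 56·k. Then 56·k ≡ 216 − 53 ≡ 163 (mod 237).
Need 56⁻¹ mod 237. Extended Euclid on (237, 56):
237 = 4·56 + 13
56 = 4·13 + 4
13 = 3·4 + 1
4 = 4·1 + 0
Back-substitute:
1 = 13 − 3·4
1 = −3·56 + 13·13
1 = 13·237 − 55·56
56⁻¹ ≡ 182 (mod 237), so k ≡ 182·163 ≡ 41 (mod 237).
x = 53 + 56·41 = 2349.

2349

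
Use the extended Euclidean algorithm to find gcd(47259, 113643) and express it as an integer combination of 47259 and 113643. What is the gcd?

9

Euclidean algorithm:
113643 = 2·47259 + 19125
47259 = 2·19125 + 9009
19125 = 2·9009 + 1107
9009 = 8·1107 + 153
1107 = 7·153 + 36
153 = 4·36 + 9
36 = 4·9 + 0
gcd(47259, 113643) = 9.
Express as a combination:
9 = 153 − 4·36
9 = −4·1107 + 29·153
9 = 29·9009 − 236·1107
9 = −236·19125 + 501·9009
9 = 501·47259 − 1238·19125
9 = −1238·113643 + 2977·47259
So 9 = (-1238)·113643 + (2977)·47259.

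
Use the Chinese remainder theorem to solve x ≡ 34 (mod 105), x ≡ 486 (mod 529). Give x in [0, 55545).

Write x = 34 + 105·k. Then 105·k ≡ 486 − 34 ≡ 452 (mod 529).
Need 105⁻¹ mod 529. Extended Euclid on (529, 105):
529 = 5×105 + 4
105 = 26×4 + 1
4 = 4×1 + 0
Back-substitute:
1 = 105 − 26·4
1 = −26·529 + 131·105
105⁻¹ ≡ 131 (mod 529), so k ≡ 131·452 ≡ 493 (mod 529).
x = 34 + 105·493 = 51799.

51799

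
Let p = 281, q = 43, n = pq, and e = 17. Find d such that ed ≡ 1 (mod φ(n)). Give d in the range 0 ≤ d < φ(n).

8993

φ(n) = (p−1)(q−1) = 280·42 = 11760.
Need d with 17·d ≡ 1 (mod 11760). Apply the extended Euclidean algorithm:
11760 = 691*17 + 13
17 = 1*13 + 4
13 = 3*4 + 1
4 = 4*1 + 0
Back-substitute:
1 = 13 − 3·4
1 = −3·17 + 4·13
1 = 4·11760 − 2767·17
So 17·(-2767) ≡ 1 (mod 11760), hence d ≡ -2767 ≡ 8993 (mod 11760).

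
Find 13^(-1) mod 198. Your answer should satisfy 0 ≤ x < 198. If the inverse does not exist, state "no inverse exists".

61

Apply the Euclidean algorithm to 198 and 13:
198 = 15*13 + 3
13 = 4*3 + 1
3 = 3*1 + 0
Since gcd(13, 198) = 1, back-substitute to write 1 as a combination:
1 = 13 − 4·3
1 = −4·198 + 61·13
So 13·61 ≡ 1 (mod 198).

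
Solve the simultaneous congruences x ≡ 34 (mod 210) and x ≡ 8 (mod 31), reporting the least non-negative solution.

3604

Write x = 34 + 210·k. Then 210·k ≡ 8 − 34 ≡ 5 (mod 31).
Need 210⁻¹ mod 31. Extended Euclid on (31, 24):
31 = 1×24 + 7
24 = 3×7 + 3
7 = 2×3 + 1
3 = 3×1 + 0
Back-substitute:
1 = 7 − 2·3
1 = −2·24 + 7·7
1 = 7·31 − 9·24
210⁻¹ ≡ 22 (mod 31), so k ≡ 22·5 ≡ 17 (mod 31).
x = 34 + 210·17 = 3604.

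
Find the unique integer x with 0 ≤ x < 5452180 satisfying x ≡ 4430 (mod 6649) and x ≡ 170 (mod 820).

4525750

Write x = 4430 + 6649·k. Then 6649·k ≡ 170 − 4430 ≡ 660 (mod 820).
Need 6649⁻¹ mod 820. Extended Euclid on (820, 89):
820 = 9·89 + 19
89 = 4·19 + 13
19 = 1·13 + 6
13 = 2·6 + 1
6 = 6·1 + 0
Back-substitute:
1 = 13 − 2·6
1 = −2·19 + 3·13
1 = 3·89 − 14·19
1 = −14·820 + 129·89
6649⁻¹ ≡ 129 (mod 820), so k ≡ 129·660 ≡ 680 (mod 820).
x = 4430 + 6649·680 = 4525750.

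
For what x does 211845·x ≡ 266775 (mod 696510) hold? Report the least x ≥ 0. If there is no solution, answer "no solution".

6041

First find gcd(211845, 696510):
696510 = 3×211845 + 60975
211845 = 3×60975 + 28920
60975 = 2×28920 + 3135
28920 = 9×3135 + 705
3135 = 4×705 + 315
705 = 2×315 + 75
315 = 4×75 + 15
75 = 5×15 + 0
gcd = 15 and 15 | 266775, so solutions exist. Divide through by 15: 14123x ≡ 17785 (mod 46434).
Now find 14123⁻¹ mod 46434:
46434 = 3·14123 + 4065
14123 = 3·4065 + 1928
4065 = 2·1928 + 209
1928 = 9·209 + 47
209 = 4·47 + 21
47 = 2·21 + 5
21 = 4·5 + 1
5 = 5·1 + 0
Back-substitute:
1 = 21 − 4·5
1 = −4·47 + 9·21
1 = 9·209 − 40·47
1 = −40·1928 + 369·209
1 = 369·4065 − 778·1928
1 = −778·14123 + 2703·4065
1 = 2703·46434 − 8887·14123
So 14123·(-8887) ≡ 1 (mod 46434), i.e. 14123⁻¹ ≡ 37547.
Then x ≡ 37547·17785 ≡ 6041 (mod 46434); the smallest non-negative solution is x = 6041.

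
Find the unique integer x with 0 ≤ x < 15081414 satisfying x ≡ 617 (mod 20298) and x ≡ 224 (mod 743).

Write x = 617 + 20298·k. Then 20298·k ≡ 224 − 617 ≡ 350 (mod 743).
Need 20298⁻¹ mod 743. Extended Euclid on (743, 237):
743 = 3·237 + 32
237 = 7·32 + 13
32 = 2·13 + 6
13 = 2·6 + 1
6 = 6·1 + 0
Back-substitute:
1 = 13 − 2·6
1 = −2·32 + 5·13
1 = 5·237 − 37·32
1 = −37·743 + 116·237
20298⁻¹ ≡ 116 (mod 743), so k ≡ 116·350 ≡ 478 (mod 743).
x = 617 + 20298·478 = 9703061.

9703061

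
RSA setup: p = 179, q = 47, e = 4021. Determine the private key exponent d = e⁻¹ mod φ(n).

φ(n) = (p−1)(q−1) = 178·46 = 8188.
Need d with 4021·d ≡ 1 (mod 8188). Apply the extended Euclidean algorithm:
8188 = 2*4021 + 146
4021 = 27*146 + 79
146 = 1*79 + 67
79 = 1*67 + 12
67 = 5*12 + 7
12 = 1*7 + 5
7 = 1*5 + 2
5 = 2*2 + 1
2 = 2*1 + 0
Back-substitute:
1 = 5 − 2·2
1 = −2·7 + 3·5
1 = 3·12 − 5·7
1 = −5·67 + 28·12
1 = 28·79 − 33·67
1 = −33·146 + 61·79
1 = 61·4021 − 1680·146
1 = −1680·8188 + 3421·4021
So 4021·3421 ≡ 1 (mod 8188), hence d = 3421.

3421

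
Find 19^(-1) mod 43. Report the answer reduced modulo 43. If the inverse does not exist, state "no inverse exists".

34

Apply the Euclidean algorithm to 43 and 19:
43 = 2×19 + 5
19 = 3×5 + 4
5 = 1×4 + 1
4 = 4×1 + 0
gcd = 1, so the inverse exists. Back-substitute:
1 = 5 − 4
1 = −19 + 4·5
1 = 4·43 − 9·19
Thus 19·(-9) ≡ 1 (mod 43); reducing, -9 mod 43 = 34.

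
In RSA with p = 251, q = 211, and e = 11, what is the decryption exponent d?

φ(n) = (p−1)(q−1) = 250·210 = 52500.
Need d with 11·d ≡ 1 (mod 52500). Apply the extended Euclidean algorithm:
52500 = 4772×11 + 8
11 = 1×8 + 3
8 = 2×3 + 2
3 = 1×2 + 1
2 = 2×1 + 0
Back-substitute:
1 = 3 − 2
1 = −8 + 3·3
1 = 3·11 − 4·8
1 = −4·52500 + 19091·11
So 11·19091 ≡ 1 (mod 52500), hence d = 19091.

19091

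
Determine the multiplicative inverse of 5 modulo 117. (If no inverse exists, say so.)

47

Run Euclid on (117, 5):
117 = 23·5 + 2
5 = 2·2 + 1
2 = 2·1 + 0
gcd = 1, so the inverse exists. Back-substitute:
1 = 5 − 2·2
1 = −2·117 + 47·5
So 5·47 ≡ 1 (mod 117).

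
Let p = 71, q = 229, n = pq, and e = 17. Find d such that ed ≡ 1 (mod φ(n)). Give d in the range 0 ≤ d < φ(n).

5633

φ(n) = (p−1)(q−1) = 70·228 = 15960.
Need d with 17·d ≡ 1 (mod 15960). Apply the extended Euclidean algorithm:
15960 = 938*17 + 14
17 = 1*14 + 3
14 = 4*3 + 2
3 = 1*2 + 1
2 = 2*1 + 0
Back-substitute:
1 = 3 − 2
1 = −14 + 5·3
1 = 5·17 − 6·14
1 = −6·15960 + 5633·17
So 17·5633 ≡ 1 (mod 15960), hence d = 5633.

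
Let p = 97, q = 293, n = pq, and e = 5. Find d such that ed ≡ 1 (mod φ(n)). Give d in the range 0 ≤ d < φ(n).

φ(n) = (p−1)(q−1) = 96·292 = 28032.
Need d with 5·d ≡ 1 (mod 28032). Apply the extended Euclidean algorithm:
28032 = 5606·5 + 2
5 = 2·2 + 1
2 = 2·1 + 0
Back-substitute:
1 = 5 − 2·2
1 = −2·28032 + 11213·5
So 5·11213 ≡ 1 (mod 28032), hence d = 11213.

11213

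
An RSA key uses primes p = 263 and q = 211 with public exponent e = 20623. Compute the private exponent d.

φ(n) = (p−1)(q−1) = 262·210 = 55020.
Need d with 20623·d ≡ 1 (mod 55020). Apply the extended Euclidean algorithm:
55020 = 2*20623 + 13774
20623 = 1*13774 + 6849
13774 = 2*6849 + 76
6849 = 90*76 + 9
76 = 8*9 + 4
9 = 2*4 + 1
4 = 4*1 + 0
Back-substitute:
1 = 9 − 2·4
1 = −2·76 + 17·9
1 = 17·6849 − 1532·76
1 = −1532·13774 + 3081·6849
1 = 3081·20623 − 4613·13774
1 = −4613·55020 + 12307·20623
So 20623·12307 ≡ 1 (mod 55020), hence d = 12307.

12307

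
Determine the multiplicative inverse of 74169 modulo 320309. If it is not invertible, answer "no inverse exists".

Extended Euclidean algorithm:
320309 = 4·74169 + 23633
74169 = 3·23633 + 3270
23633 = 7·3270 + 743
3270 = 4·743 + 298
743 = 2·298 + 147
298 = 2·147 + 4
147 = 36·4 + 3
4 = 1·3 + 1
3 = 3·1 + 0
The gcd is 1. Working backward:
1 = 4 − 3
1 = −147 + 37·4
1 = 37·298 − 75·147
1 = −75·743 + 187·298
1 = 187·3270 − 823·743
1 = −823·23633 + 5948·3270
1 = 5948·74169 − 18667·23633
1 = −18667·320309 + 80616·74169
So 74169·80616 ≡ 1 (mod 320309).

80616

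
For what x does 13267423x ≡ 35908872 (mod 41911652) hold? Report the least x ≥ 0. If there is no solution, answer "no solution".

First find gcd(13267423, 41911652):
41911652 = 3·13267423 + 2109383
13267423 = 6·2109383 + 611125
2109383 = 3·611125 + 276008
611125 = 2·276008 + 59109
276008 = 4·59109 + 39572
59109 = 1·39572 + 19537
39572 = 2·19537 + 498
19537 = 39·498 + 115
498 = 4·115 + 38
115 = 3·38 + 1
38 = 38·1 + 0
gcd = 1, so a unique solution mod 41911652 exists.
Back-substitute for the Bézout coefficients:
1 = 115 − 3·38
1 = −3·498 + 13·115
1 = 13·19537 − 510·498
1 = −510·39572 + 1033·19537
1 = 1033·59109 − 1543·39572
1 = −1543·276008 + 7205·59109
1 = 7205·611125 − 15953·276008
1 = −15953·2109383 + 55064·611125
1 = 55064·13267423 − 346337·2109383
1 = −346337·41911652 + 1094075·13267423
So 13267423·(1094075) ≡ 1 (mod 41911652), giving 13267423⁻¹ ≡ 1094075.
x ≡ 13267423⁻¹·35908872 ≡ 1094075·35908872 ≡ 22428248 (mod 41911652).

22428248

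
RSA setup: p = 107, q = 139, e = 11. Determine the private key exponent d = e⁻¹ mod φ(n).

φ(n) = (p−1)(q−1) = 106·138 = 14628.
Need d with 11·d ≡ 1 (mod 14628). Apply the extended Euclidean algorithm:
14628 = 1329*11 + 9
11 = 1*9 + 2
9 = 4*2 + 1
2 = 2*1 + 0
Back-substitute:
1 = 9 − 4·2
1 = −4·11 + 5·9
1 = 5·14628 − 6649·11
So 11·(-6649) ≡ 1 (mod 14628), hence d ≡ -6649 ≡ 7979 (mod 14628).

7979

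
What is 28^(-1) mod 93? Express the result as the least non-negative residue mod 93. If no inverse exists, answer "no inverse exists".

Extended Euclidean algorithm:
93 = 3·28 + 9
28 = 3·9 + 1
9 = 9·1 + 0
Since gcd(28, 93) = 1, back-substitute to write 1 as a combination:
1 = 28 − 3·9
1 = −3·93 + 10·28
So 28·10 ≡ 1 (mod 93).

10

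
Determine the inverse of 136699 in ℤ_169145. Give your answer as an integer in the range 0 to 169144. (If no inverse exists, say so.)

159214

Extended Euclidean algorithm:
169145 = 1×136699 + 32446
136699 = 4×32446 + 6915
32446 = 4×6915 + 4786
6915 = 1×4786 + 2129
4786 = 2×2129 + 528
2129 = 4×528 + 17
528 = 31×17 + 1
17 = 17×1 + 0
Since gcd(136699, 169145) = 1, back-substitute to write 1 as a combination:
1 = 528 − 31·17
1 = −31·2129 + 125·528
1 = 125·4786 − 281·2129
1 = −281·6915 + 406·4786
1 = 406·32446 − 1905·6915
1 = −1905·136699 + 8026·32446
1 = 8026·169145 − 9931·136699
Hence 136699⁻¹ ≡ -9931 ≡ 159214 (mod 169145).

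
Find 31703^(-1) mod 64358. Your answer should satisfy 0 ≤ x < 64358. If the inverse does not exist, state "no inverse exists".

no inverse exists

Euclidean algorithm on 64358, 31703:
64358 = 2*31703 + 952
31703 = 33*952 + 287
952 = 3*287 + 91
287 = 3*91 + 14
91 = 6*14 + 7
14 = 2*7 + 0
Since gcd = 7 > 1, 31703 is not a unit mod 64358.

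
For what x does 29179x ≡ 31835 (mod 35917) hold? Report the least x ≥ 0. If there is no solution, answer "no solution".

22570

First find gcd(29179, 35917):
35917 = 1×29179 + 6738
29179 = 4×6738 + 2227
6738 = 3×2227 + 57
2227 = 39×57 + 4
57 = 14×4 + 1
4 = 4×1 + 0
gcd = 1, so a unique solution mod 35917 exists.
Back-substitute for the Bézout coefficients:
1 = 57 − 14·4
1 = −14·2227 + 547·57
1 = 547·6738 − 1655·2227
1 = −1655·29179 + 7167·6738
1 = 7167·35917 − 8822·29179
So 29179·(-8822) ≡ 1 (mod 35917), giving 29179⁻¹ ≡ 27095.
x ≡ 29179⁻¹·31835 ≡ 27095·31835 ≡ 22570 (mod 35917).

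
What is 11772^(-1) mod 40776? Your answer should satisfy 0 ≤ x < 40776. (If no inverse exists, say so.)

no inverse exists

Compute gcd(11772, 40776):
40776 = 3×11772 + 5460
11772 = 2×5460 + 852
5460 = 6×852 + 348
852 = 2×348 + 156
348 = 2×156 + 36
156 = 4×36 + 12
36 = 3×12 + 0
The gcd is 12, not 1, hence no inverse exists.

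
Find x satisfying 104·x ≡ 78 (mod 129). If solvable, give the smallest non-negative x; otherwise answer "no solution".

First find gcd(104, 129):
129 = 1·104 + 25
104 = 4·25 + 4
25 = 6·4 + 1
4 = 4·1 + 0
gcd = 1, so a unique solution mod 129 exists.
Back-substitute for the Bézout coefficients:
1 = 25 − 6·4
1 = −6·104 + 25·25
1 = 25·129 − 31·104
So 104·(-31) ≡ 1 (mod 129), giving 104⁻¹ ≡ 98.
x ≡ 104⁻¹·78 ≡ 98·78 ≡ 33 (mod 129).

33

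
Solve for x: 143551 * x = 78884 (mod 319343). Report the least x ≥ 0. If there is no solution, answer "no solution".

84137

First find gcd(143551, 319343):
319343 = 2×143551 + 32241
143551 = 4×32241 + 14587
32241 = 2×14587 + 3067
14587 = 4×3067 + 2319
3067 = 1×2319 + 748
2319 = 3×748 + 75
748 = 9×75 + 73
75 = 1×73 + 2
73 = 36×2 + 1
2 = 2×1 + 0
gcd = 1, so a unique solution mod 319343 exists.
Back-substitute for the Bézout coefficients:
1 = 73 − 36·2
1 = −36·75 + 37·73
1 = 37·748 − 369·75
1 = −369·2319 + 1144·748
1 = 1144·3067 − 1513·2319
1 = −1513·14587 + 7196·3067
1 = 7196·32241 − 15905·14587
1 = −15905·143551 + 70816·32241
1 = 70816·319343 − 157537·143551
So 143551·(-157537) ≡ 1 (mod 319343), giving 143551⁻¹ ≡ 161806.
x ≡ 143551⁻¹·78884 ≡ 161806·78884 ≡ 84137 (mod 319343).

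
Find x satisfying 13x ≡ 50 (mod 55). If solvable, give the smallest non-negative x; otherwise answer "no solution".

25

First find gcd(13, 55):
55 = 4×13 + 3
13 = 4×3 + 1
3 = 3×1 + 0
gcd = 1, so a unique solution mod 55 exists.
Back-substitute for the Bézout coefficients:
1 = 13 − 4·3
1 = −4·55 + 17·13
So 13·(17) ≡ 1 (mod 55), giving 13⁻¹ ≡ 17.
x ≡ 13⁻¹·50 ≡ 17·50 ≡ 25 (mod 55).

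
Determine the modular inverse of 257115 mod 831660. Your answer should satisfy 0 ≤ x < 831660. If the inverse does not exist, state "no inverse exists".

Euclidean algorithm on 831660, 257115:
831660 = 3*257115 + 60315
257115 = 4*60315 + 15855
60315 = 3*15855 + 12750
15855 = 1*12750 + 3105
12750 = 4*3105 + 330
3105 = 9*330 + 135
330 = 2*135 + 60
135 = 2*60 + 15
60 = 4*15 + 0
gcd(257115, 831660) = 15 ≠ 1, so 257115 has no multiplicative inverse modulo 831660.

no inverse exists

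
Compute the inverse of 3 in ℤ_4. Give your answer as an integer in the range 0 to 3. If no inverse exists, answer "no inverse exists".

3

Extended Euclidean algorithm:
4 = 1·3 + 1
3 = 3·1 + 0
The gcd is 1. Working backward:
1 = 4 − 3
Thus 3·(-1) ≡ 1 (mod 4); reducing, -1 mod 4 = 3.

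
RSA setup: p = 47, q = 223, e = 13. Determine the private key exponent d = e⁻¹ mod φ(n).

8641

φ(n) = (p−1)(q−1) = 46·222 = 10212.
Need d with 13·d ≡ 1 (mod 10212). Apply the extended Euclidean algorithm:
10212 = 785×13 + 7
13 = 1×7 + 6
7 = 1×6 + 1
6 = 6×1 + 0
Back-substitute:
1 = 7 − 6
1 = −13 + 2·7
1 = 2·10212 − 1571·13
So 13·(-1571) ≡ 1 (mod 10212), hence d ≡ -1571 ≡ 8641 (mod 10212).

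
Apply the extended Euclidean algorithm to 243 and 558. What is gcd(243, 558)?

Repeated division:
558 = 2*243 + 72
243 = 3*72 + 27
72 = 2*27 + 18
27 = 1*18 + 9
18 = 2*9 + 0
gcd(243, 558) = 9.
Working backward:
9 = 27 − 18
9 = −72 + 3·27
9 = 3·243 − 10·72
9 = −10·558 + 23·243
So 9 = (-10)·558 + (23)·243.

9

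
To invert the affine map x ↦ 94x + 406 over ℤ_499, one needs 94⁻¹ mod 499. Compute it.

430

Extended Euclidean algorithm:
499 = 5×94 + 29
94 = 3×29 + 7
29 = 4×7 + 1
7 = 7×1 + 0
gcd = 1, so the inverse exists. Back-substitute:
1 = 29 − 4·7
1 = −4·94 + 13·29
1 = 13·499 − 69·94
Thus 94·(-69) ≡ 1 (mod 499); reducing, -69 mod 499 = 430.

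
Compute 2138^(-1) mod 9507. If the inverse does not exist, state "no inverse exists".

Extended Euclidean algorithm:
9507 = 4·2138 + 955
2138 = 2·955 + 228
955 = 4·228 + 43
228 = 5·43 + 13
43 = 3·13 + 4
13 = 3·4 + 1
4 = 4·1 + 0
The gcd is 1. Working backward:
1 = 13 − 3·4
1 = −3·43 + 10·13
1 = 10·228 − 53·43
1 = −53·955 + 222·228
1 = 222·2138 − 497·955
1 = −497·9507 + 2210·2138
So 2138·2210 ≡ 1 (mod 9507).

2210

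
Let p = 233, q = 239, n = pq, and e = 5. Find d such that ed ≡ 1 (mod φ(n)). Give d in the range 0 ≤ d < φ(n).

44173

φ(n) = (p−1)(q−1) = 232·238 = 55216.
Need d with 5·d ≡ 1 (mod 55216). Apply the extended Euclidean algorithm:
55216 = 11043*5 + 1
5 = 5*1 + 0
Back-substitute:
1 = 55216 − 11043·5
So 5·(-11043) ≡ 1 (mod 55216), hence d ≡ -11043 ≡ 44173 (mod 55216).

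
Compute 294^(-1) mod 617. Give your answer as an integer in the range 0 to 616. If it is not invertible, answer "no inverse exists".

468

gcd(617, 294) by repeated division:
617 = 2×294 + 29
294 = 10×29 + 4
29 = 7×4 + 1
4 = 4×1 + 0
gcd = 1, so the inverse exists. Back-substitute:
1 = 29 − 7·4
1 = −7·294 + 71·29
1 = 71·617 − 149·294
Hence 294⁻¹ ≡ -149 ≡ 468 (mod 617).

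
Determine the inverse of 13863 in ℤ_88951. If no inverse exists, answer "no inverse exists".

77549

gcd(88951, 13863) by repeated division:
88951 = 6*13863 + 5773
13863 = 2*5773 + 2317
5773 = 2*2317 + 1139
2317 = 2*1139 + 39
1139 = 29*39 + 8
39 = 4*8 + 7
8 = 1*7 + 1
7 = 7*1 + 0
gcd = 1, so the inverse exists. Back-substitute:
1 = 8 − 7
1 = −39 + 5·8
1 = 5·1139 − 146·39
1 = −146·2317 + 297·1139
1 = 297·5773 − 740·2317
1 = −740·13863 + 1777·5773
1 = 1777·88951 − 11402·13863
Hence 13863⁻¹ ≡ -11402 ≡ 77549 (mod 88951).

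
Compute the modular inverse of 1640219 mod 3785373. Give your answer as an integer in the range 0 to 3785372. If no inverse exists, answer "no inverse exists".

3174680

Extended Euclidean algorithm:
3785373 = 2·1640219 + 504935
1640219 = 3·504935 + 125414
504935 = 4·125414 + 3279
125414 = 38·3279 + 812
3279 = 4·812 + 31
812 = 26·31 + 6
31 = 5·6 + 1
6 = 6·1 + 0
gcd = 1, so the inverse exists. Back-substitute:
1 = 31 − 5·6
1 = −5·812 + 131·31
1 = 131·3279 − 529·812
1 = −529·125414 + 20233·3279
1 = 20233·504935 − 81461·125414
1 = −81461·1640219 + 264616·504935
1 = 264616·3785373 − 610693·1640219
Hence 1640219⁻¹ ≡ -610693 ≡ 3174680 (mod 3785373).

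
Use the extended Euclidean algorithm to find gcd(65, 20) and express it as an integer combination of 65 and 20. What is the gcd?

Euclidean algorithm:
65 = 3·20 + 5
20 = 4·5 + 0
gcd(65, 20) = 5.
Working backward:
5 = 65 − 3·20
So 5 = (1)·65 + (-3)·20.

5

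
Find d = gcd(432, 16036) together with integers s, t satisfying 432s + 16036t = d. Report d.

4

Apply Euclid's algorithm to 16036 and 432:
16036 = 37×432 + 52
432 = 8×52 + 16
52 = 3×16 + 4
16 = 4×4 + 0
gcd(432, 16036) = 4.
Back-substituting:
4 = 52 − 3·16
4 = −3·432 + 25·52
4 = 25·16036 − 928·432
So 4 = (25)·16036 + (-928)·432.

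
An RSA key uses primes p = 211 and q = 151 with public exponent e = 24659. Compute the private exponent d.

φ(n) = (p−1)(q−1) = 210·150 = 31500.
Need d with 24659·d ≡ 1 (mod 31500). Apply the extended Euclidean algorithm:
31500 = 1*24659 + 6841
24659 = 3*6841 + 4136
6841 = 1*4136 + 2705
4136 = 1*2705 + 1431
2705 = 1*1431 + 1274
1431 = 1*1274 + 157
1274 = 8*157 + 18
157 = 8*18 + 13
18 = 1*13 + 5
13 = 2*5 + 3
5 = 1*3 + 2
3 = 1*2 + 1
2 = 2*1 + 0
Back-substitute:
1 = 3 − 2
1 = −5 + 2·3
1 = 2·13 − 5·5
1 = −5·18 + 7·13
1 = 7·157 − 61·18
1 = −61·1274 + 495·157
1 = 495·1431 − 556·1274
1 = −556·2705 + 1051·1431
1 = 1051·4136 − 1607·2705
1 = −1607·6841 + 2658·4136
1 = 2658·24659 − 9581·6841
1 = −9581·31500 + 12239·24659
So 24659·12239 ≡ 1 (mod 31500), hence d = 12239.

12239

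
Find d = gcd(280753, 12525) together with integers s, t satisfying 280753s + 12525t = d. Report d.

Euclidean algorithm:
280753 = 22*12525 + 5203
12525 = 2*5203 + 2119
5203 = 2*2119 + 965
2119 = 2*965 + 189
965 = 5*189 + 20
189 = 9*20 + 9
20 = 2*9 + 2
9 = 4*2 + 1
2 = 2*1 + 0
gcd(280753, 12525) = 1.
Back-substituting:
1 = 9 − 4·2
1 = −4·20 + 9·9
1 = 9·189 − 85·20
1 = −85·965 + 434·189
1 = 434·2119 − 953·965
1 = −953·5203 + 2340·2119
1 = 2340·12525 − 5633·5203
1 = −5633·280753 + 126266·12525
So 1 = (-5633)·280753 + (126266)·12525.

1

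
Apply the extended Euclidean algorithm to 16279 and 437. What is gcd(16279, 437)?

Apply Euclid's algorithm to 16279 and 437:
16279 = 37*437 + 110
437 = 3*110 + 107
110 = 1*107 + 3
107 = 35*3 + 2
3 = 1*2 + 1
2 = 2*1 + 0
gcd(16279, 437) = 1.
Express as a combination:
1 = 3 − 2
1 = −107 + 36·3
1 = 36·110 − 37·107
1 = −37·437 + 147·110
1 = 147·16279 − 5476·437
So 1 = (147)·16279 + (-5476)·437.

1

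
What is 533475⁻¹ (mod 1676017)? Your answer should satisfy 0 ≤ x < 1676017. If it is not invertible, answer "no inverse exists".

1634223

Run Euclid on (1676017, 533475):
1676017 = 3·533475 + 75592
533475 = 7·75592 + 4331
75592 = 17·4331 + 1965
4331 = 2·1965 + 401
1965 = 4·401 + 361
401 = 1·361 + 40
361 = 9·40 + 1
40 = 40·1 + 0
Since gcd(533475, 1676017) = 1, back-substitute to write 1 as a combination:
1 = 361 − 9·40
1 = −9·401 + 10·361
1 = 10·1965 − 49·401
1 = −49·4331 + 108·1965
1 = 108·75592 − 1885·4331
1 = −1885·533475 + 13303·75592
1 = 13303·1676017 − 41794·533475
Hence 533475⁻¹ ≡ -41794 ≡ 1634223 (mod 1676017).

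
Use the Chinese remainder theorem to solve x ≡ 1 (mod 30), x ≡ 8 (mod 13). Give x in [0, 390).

Write x = 1 + 30·k. Then 30·k ≡ 8 − 1 ≡ 7 (mod 13).
Need 30⁻¹ mod 13. Extended Euclid on (13, 4):
13 = 3·4 + 1
4 = 4·1 + 0
Back-substitute:
1 = 13 − 3·4
30⁻¹ ≡ 10 (mod 13), so k ≡ 10·7 ≡ 5 (mod 13).
x = 1 + 30·5 = 151.

151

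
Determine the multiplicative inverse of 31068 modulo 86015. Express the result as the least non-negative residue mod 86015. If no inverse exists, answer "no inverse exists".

Run Euclid on (86015, 31068):
86015 = 2*31068 + 23879
31068 = 1*23879 + 7189
23879 = 3*7189 + 2312
7189 = 3*2312 + 253
2312 = 9*253 + 35
253 = 7*35 + 8
35 = 4*8 + 3
8 = 2*3 + 2
3 = 1*2 + 1
2 = 2*1 + 0
Since gcd(31068, 86015) = 1, back-substitute to write 1 as a combination:
1 = 3 − 2
1 = −8 + 3·3
1 = 3·35 − 13·8
1 = −13·253 + 94·35
1 = 94·2312 − 859·253
1 = −859·7189 + 2671·2312
1 = 2671·23879 − 8872·7189
1 = −8872·31068 + 11543·23879
1 = 11543·86015 − 31958·31068
Hence 31068⁻¹ ≡ -31958 ≡ 54057 (mod 86015).

54057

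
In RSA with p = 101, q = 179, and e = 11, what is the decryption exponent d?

φ(n) = (p−1)(q−1) = 100·178 = 17800.
Need d with 11·d ≡ 1 (mod 17800). Apply the extended Euclidean algorithm:
17800 = 1618*11 + 2
11 = 5*2 + 1
2 = 2*1 + 0
Back-substitute:
1 = 11 − 5·2
1 = −5·17800 + 8091·11
So 11·8091 ≡ 1 (mod 17800), hence d = 8091.

8091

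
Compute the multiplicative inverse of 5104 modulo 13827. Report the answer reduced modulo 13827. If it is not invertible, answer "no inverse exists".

Euclidean algorithm on 13827, 5104:
13827 = 2·5104 + 3619
5104 = 1·3619 + 1485
3619 = 2·1485 + 649
1485 = 2·649 + 187
649 = 3·187 + 88
187 = 2·88 + 11
88 = 8·11 + 0
gcd(5104, 13827) = 11 ≠ 1, so 5104 has no multiplicative inverse modulo 13827.

no inverse exists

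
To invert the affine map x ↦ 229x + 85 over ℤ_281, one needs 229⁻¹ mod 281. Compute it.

27

gcd(281, 229) by repeated division:
281 = 1*229 + 52
229 = 4*52 + 21
52 = 2*21 + 10
21 = 2*10 + 1
10 = 10*1 + 0
The gcd is 1. Working backward:
1 = 21 − 2·10
1 = −2·52 + 5·21
1 = 5·229 − 22·52
1 = −22·281 + 27·229
So 229·27 ≡ 1 (mod 281).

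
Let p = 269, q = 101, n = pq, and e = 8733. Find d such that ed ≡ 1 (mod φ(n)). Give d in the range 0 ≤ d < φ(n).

5797

φ(n) = (p−1)(q−1) = 268·100 = 26800.
Need d with 8733·d ≡ 1 (mod 26800). Apply the extended Euclidean algorithm:
26800 = 3*8733 + 601
8733 = 14*601 + 319
601 = 1*319 + 282
319 = 1*282 + 37
282 = 7*37 + 23
37 = 1*23 + 14
23 = 1*14 + 9
14 = 1*9 + 5
9 = 1*5 + 4
5 = 1*4 + 1
4 = 4*1 + 0
Back-substitute:
1 = 5 − 4
1 = −9 + 2·5
1 = 2·14 − 3·9
1 = −3·23 + 5·14
1 = 5·37 − 8·23
1 = −8·282 + 61·37
1 = 61·319 − 69·282
1 = −69·601 + 130·319
1 = 130·8733 − 1889·601
1 = −1889·26800 + 5797·8733
So 8733·5797 ≡ 1 (mod 26800), hence d = 5797.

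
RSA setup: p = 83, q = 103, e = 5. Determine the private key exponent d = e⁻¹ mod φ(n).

1673

φ(n) = (p−1)(q−1) = 82·102 = 8364.
Need d with 5·d ≡ 1 (mod 8364). Apply the extended Euclidean algorithm:
8364 = 1672*5 + 4
5 = 1*4 + 1
4 = 4*1 + 0
Back-substitute:
1 = 5 − 4
1 = −8364 + 1673·5
So 5·1673 ≡ 1 (mod 8364), hence d = 1673.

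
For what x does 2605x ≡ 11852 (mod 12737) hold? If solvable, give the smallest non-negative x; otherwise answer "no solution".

8874

First find gcd(2605, 12737):
12737 = 4·2605 + 2317
2605 = 1·2317 + 288
2317 = 8·288 + 13
288 = 22·13 + 2
13 = 6·2 + 1
2 = 2·1 + 0
gcd = 1, so a unique solution mod 12737 exists.
Back-substitute for the Bézout coefficients:
1 = 13 − 6·2
1 = −6·288 + 133·13
1 = 133·2317 − 1070·288
1 = −1070·2605 + 1203·2317
1 = 1203·12737 − 5882·2605
So 2605·(-5882) ≡ 1 (mod 12737), giving 2605⁻¹ ≡ 6855.
x ≡ 2605⁻¹·11852 ≡ 6855·11852 ≡ 8874 (mod 12737).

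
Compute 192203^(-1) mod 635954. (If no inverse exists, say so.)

Euclidean algorithm on 635954, 192203:
635954 = 3*192203 + 59345
192203 = 3*59345 + 14168
59345 = 4*14168 + 2673
14168 = 5*2673 + 803
2673 = 3*803 + 264
803 = 3*264 + 11
264 = 24*11 + 0
gcd(192203, 635954) = 11 ≠ 1, so 192203 has no multiplicative inverse modulo 635954.

no inverse exists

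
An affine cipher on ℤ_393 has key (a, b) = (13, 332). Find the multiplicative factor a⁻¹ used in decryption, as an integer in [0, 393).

gcd(393, 13) by repeated division:
393 = 30×13 + 3
13 = 4×3 + 1
3 = 3×1 + 0
gcd = 1, so the inverse exists. Back-substitute:
1 = 13 − 4·3
1 = −4·393 + 121·13
So 13·121 ≡ 1 (mod 393).

121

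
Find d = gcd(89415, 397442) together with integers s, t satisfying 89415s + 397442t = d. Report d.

1

Euclidean algorithm:
397442 = 4*89415 + 39782
89415 = 2*39782 + 9851
39782 = 4*9851 + 378
9851 = 26*378 + 23
378 = 16*23 + 10
23 = 2*10 + 3
10 = 3*3 + 1
3 = 3*1 + 0
gcd(89415, 397442) = 1.
Working backward:
1 = 10 − 3·3
1 = −3·23 + 7·10
1 = 7·378 − 115·23
1 = −115·9851 + 2997·378
1 = 2997·39782 − 12103·9851
1 = −12103·89415 + 27203·39782
1 = 27203·397442 − 120915·89415
So 1 = (27203)·397442 + (-120915)·89415.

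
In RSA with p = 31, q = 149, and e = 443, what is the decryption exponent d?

φ(n) = (p−1)(q−1) = 30·148 = 4440.
Need d with 443·d ≡ 1 (mod 4440). Apply the extended Euclidean algorithm:
4440 = 10×443 + 10
443 = 44×10 + 3
10 = 3×3 + 1
3 = 3×1 + 0
Back-substitute:
1 = 10 − 3·3
1 = −3·443 + 133·10
1 = 133·4440 − 1333·443
So 443·(-1333) ≡ 1 (mod 4440), hence d ≡ -1333 ≡ 3107 (mod 4440).

3107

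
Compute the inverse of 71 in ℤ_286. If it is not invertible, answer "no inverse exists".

gcd(286, 71) by repeated division:
286 = 4*71 + 2
71 = 35*2 + 1
2 = 2*1 + 0
Since gcd(71, 286) = 1, back-substitute to write 1 as a combination:
1 = 71 − 35·2
1 = −35·286 + 141·71
So 71·141 ≡ 1 (mod 286).

141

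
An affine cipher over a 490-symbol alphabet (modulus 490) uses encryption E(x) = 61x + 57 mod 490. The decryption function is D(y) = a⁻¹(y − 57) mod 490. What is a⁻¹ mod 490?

Apply the Euclidean algorithm to 490 and 61:
490 = 8·61 + 2
61 = 30·2 + 1
2 = 2·1 + 0
gcd = 1, so the inverse exists. Back-substitute:
1 = 61 − 30·2
1 = −30·490 + 241·61
So 61·241 ≡ 1 (mod 490).

241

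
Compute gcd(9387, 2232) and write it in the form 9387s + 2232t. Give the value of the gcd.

Euclidean algorithm:
9387 = 4·2232 + 459
2232 = 4·459 + 396
459 = 1·396 + 63
396 = 6·63 + 18
63 = 3·18 + 9
18 = 2·9 + 0
gcd(9387, 2232) = 9.
Back-substituting:
9 = 63 − 3·18
9 = −3·396 + 19·63
9 = 19·459 − 22·396
9 = −22·2232 + 107·459
9 = 107·9387 − 450·2232
So 9 = (107)·9387 + (-450)·2232.

9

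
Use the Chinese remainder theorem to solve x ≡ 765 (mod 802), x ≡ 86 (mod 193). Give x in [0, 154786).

49687

Write x = 765 + 802·k. Then 802·k ≡ 86 − 765 ≡ 93 (mod 193).
Need 802⁻¹ mod 193. Extended Euclid on (193, 30):
193 = 6*30 + 13
30 = 2*13 + 4
13 = 3*4 + 1
4 = 4*1 + 0
Back-substitute:
1 = 13 − 3·4
1 = −3·30 + 7·13
1 = 7·193 − 45·30
802⁻¹ ≡ 148 (mod 193), so k ≡ 148·93 ≡ 61 (mod 193).
x = 765 + 802·61 = 49687.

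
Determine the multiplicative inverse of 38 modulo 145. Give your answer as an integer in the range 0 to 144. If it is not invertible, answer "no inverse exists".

Apply the Euclidean algorithm to 145 and 38:
145 = 3·38 + 31
38 = 1·31 + 7
31 = 4·7 + 3
7 = 2·3 + 1
3 = 3·1 + 0
The gcd is 1. Working backward:
1 = 7 − 2·3
1 = −2·31 + 9·7
1 = 9·38 − 11·31
1 = −11·145 + 42·38
So 38·42 ≡ 1 (mod 145).

42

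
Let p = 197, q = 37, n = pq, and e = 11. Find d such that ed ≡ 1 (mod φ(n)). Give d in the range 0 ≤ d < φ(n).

φ(n) = (p−1)(q−1) = 196·36 = 7056.
Need d with 11·d ≡ 1 (mod 7056). Apply the extended Euclidean algorithm:
7056 = 641·11 + 5
11 = 2·5 + 1
5 = 5·1 + 0
Back-substitute:
1 = 11 − 2·5
1 = −2·7056 + 1283·11
So 11·1283 ≡ 1 (mod 7056), hence d = 1283.

1283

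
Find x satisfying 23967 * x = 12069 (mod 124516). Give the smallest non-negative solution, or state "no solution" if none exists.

First find gcd(23967, 124516):
124516 = 5*23967 + 4681
23967 = 5*4681 + 562
4681 = 8*562 + 185
562 = 3*185 + 7
185 = 26*7 + 3
7 = 2*3 + 1
3 = 3*1 + 0
gcd = 1, so a unique solution mod 124516 exists.
Back-substitute for the Bézout coefficients:
1 = 7 − 2·3
1 = −2·185 + 53·7
1 = 53·562 − 161·185
1 = −161·4681 + 1341·562
1 = 1341·23967 − 6866·4681
1 = −6866·124516 + 35671·23967
So 23967·(35671) ≡ 1 (mod 124516), giving 23967⁻¹ ≡ 35671.
x ≡ 23967⁻¹·12069 ≡ 35671·12069 ≡ 61487 (mod 124516).

61487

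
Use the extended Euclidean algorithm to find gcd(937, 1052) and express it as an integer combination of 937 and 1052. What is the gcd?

Euclidean algorithm:
1052 = 1×937 + 115
937 = 8×115 + 17
115 = 6×17 + 13
17 = 1×13 + 4
13 = 3×4 + 1
4 = 4×1 + 0
gcd(937, 1052) = 1.
Back-substituting:
1 = 13 − 3·4
1 = −3·17 + 4·13
1 = 4·115 − 27·17
1 = −27·937 + 220·115
1 = 220·1052 − 247·937
So 1 = (220)·1052 + (-247)·937.

1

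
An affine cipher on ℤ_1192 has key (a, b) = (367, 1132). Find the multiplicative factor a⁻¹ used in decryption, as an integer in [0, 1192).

Extended Euclidean algorithm:
1192 = 3×367 + 91
367 = 4×91 + 3
91 = 30×3 + 1
3 = 3×1 + 0
gcd = 1, so the inverse exists. Back-substitute:
1 = 91 − 30·3
1 = −30·367 + 121·91
1 = 121·1192 − 393·367
Hence 367⁻¹ ≡ -393 ≡ 799 (mod 1192).

799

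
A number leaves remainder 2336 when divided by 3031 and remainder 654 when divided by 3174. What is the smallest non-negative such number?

Write x = 2336 + 3031·k. Then 3031·k ≡ 654 − 2336 ≡ 1492 (mod 3174).
Need 3031⁻¹ mod 3174. Extended Euclid on (3174, 3031):
3174 = 1·3031 + 143
3031 = 21·143 + 28
143 = 5·28 + 3
28 = 9·3 + 1
3 = 3·1 + 0
Back-substitute:
1 = 28 − 9·3
1 = −9·143 + 46·28
1 = 46·3031 − 975·143
1 = −975·3174 + 1021·3031
3031⁻¹ ≡ 1021 (mod 3174), so k ≡ 1021·1492 ≡ 2986 (mod 3174).
x = 2336 + 3031·2986 = 9052902.

9052902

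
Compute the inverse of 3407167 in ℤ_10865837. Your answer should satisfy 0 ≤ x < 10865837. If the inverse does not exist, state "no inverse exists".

Apply the Euclidean algorithm to 10865837 and 3407167:
10865837 = 3·3407167 + 644336
3407167 = 5·644336 + 185487
644336 = 3·185487 + 87875
185487 = 2·87875 + 9737
87875 = 9·9737 + 242
9737 = 40·242 + 57
242 = 4·57 + 14
57 = 4·14 + 1
14 = 14·1 + 0
Since gcd(3407167, 10865837) = 1, back-substitute to write 1 as a combination:
1 = 57 − 4·14
1 = −4·242 + 17·57
1 = 17·9737 − 684·242
1 = −684·87875 + 6173·9737
1 = 6173·185487 − 13030·87875
1 = −13030·644336 + 45263·185487
1 = 45263·3407167 − 239345·644336
1 = −239345·10865837 + 763298·3407167
So 3407167·763298 ≡ 1 (mod 10865837).

763298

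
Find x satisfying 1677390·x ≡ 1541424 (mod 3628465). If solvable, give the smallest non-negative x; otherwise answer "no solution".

no solution

gcd(1677390, 3628465):
3628465 = 2·1677390 + 273685
1677390 = 6·273685 + 35280
273685 = 7·35280 + 26725
35280 = 1·26725 + 8555
26725 = 3·8555 + 1060
8555 = 8·1060 + 75
1060 = 14·75 + 10
75 = 7·10 + 5
10 = 2·5 + 0
gcd = 5, but 5 ∤ 1541424, so the congruence has no solution.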